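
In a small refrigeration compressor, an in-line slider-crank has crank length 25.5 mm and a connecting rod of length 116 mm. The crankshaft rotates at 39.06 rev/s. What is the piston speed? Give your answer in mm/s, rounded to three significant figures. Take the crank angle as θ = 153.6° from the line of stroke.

2230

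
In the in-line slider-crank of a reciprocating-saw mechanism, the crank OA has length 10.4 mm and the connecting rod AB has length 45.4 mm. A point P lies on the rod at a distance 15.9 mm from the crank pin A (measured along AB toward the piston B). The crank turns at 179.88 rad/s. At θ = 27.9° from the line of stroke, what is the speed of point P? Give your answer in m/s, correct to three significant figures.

1.43

ω = 179.9 rad/s.  Crank-pin speed |V_A| = rω = 1.8708 m/s, perpendicular to OA.
Rod angle: sinφ = −(r/L) sinθ ⇒ φ = -6.153°; ω_rod = −rω cosθ/√(L²−r²sin²θ) = -36.627 rad/s.
V_P = V_A + ω_rod × AP, with AP = 0.0159 m along the rod.
Components: V_Px = −rω sinθ − a·ω_rod·sinφ = -0.93781 m/s;  V_Py = rω cosθ + a·ω_rod·cosφ = +1.0743 m/s.
|V_P| = √(V_Px² + V_Py²) = 1.426 m/s.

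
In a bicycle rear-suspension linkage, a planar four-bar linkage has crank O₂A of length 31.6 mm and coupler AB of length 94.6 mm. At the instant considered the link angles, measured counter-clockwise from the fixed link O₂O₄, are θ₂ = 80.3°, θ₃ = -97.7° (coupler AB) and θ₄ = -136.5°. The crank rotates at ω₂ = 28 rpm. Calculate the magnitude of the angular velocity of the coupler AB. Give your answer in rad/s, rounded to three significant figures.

0.936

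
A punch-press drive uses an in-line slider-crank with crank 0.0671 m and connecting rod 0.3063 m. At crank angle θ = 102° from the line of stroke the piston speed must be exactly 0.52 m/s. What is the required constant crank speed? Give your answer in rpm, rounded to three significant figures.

For an in-line slider-crank, |v_piston| = rω|sinθ|·[1 + r cosθ/√(L² − r² sin²θ)].
With r = 0.0671 m, L = 0.3063 m, θ = 102°: the bracketed kinematic factor |dx/dθ| = 0.062573 m.
ω = v/|dx/dθ| = 0.52/0.062573 = 8.3103 rad/s.
N = 60ω/(2π) = 79.357 rpm.

79.4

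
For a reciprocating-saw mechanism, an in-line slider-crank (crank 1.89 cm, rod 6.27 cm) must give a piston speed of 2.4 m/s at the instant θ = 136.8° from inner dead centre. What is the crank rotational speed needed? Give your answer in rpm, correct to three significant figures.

For an in-line slider-crank, |v_piston| = rω|sinθ|·[1 + r cosθ/√(L² − r² sin²θ)].
With r = 0.0189 m, L = 0.0627 m, θ = 136.8°: the bracketed kinematic factor |dx/dθ| = 0.010032 m.
ω = v/|dx/dθ| = 2.4/0.010032 = 239.22 rad/s.
N = 60ω/(2π) = 2284.4 rpm.

2280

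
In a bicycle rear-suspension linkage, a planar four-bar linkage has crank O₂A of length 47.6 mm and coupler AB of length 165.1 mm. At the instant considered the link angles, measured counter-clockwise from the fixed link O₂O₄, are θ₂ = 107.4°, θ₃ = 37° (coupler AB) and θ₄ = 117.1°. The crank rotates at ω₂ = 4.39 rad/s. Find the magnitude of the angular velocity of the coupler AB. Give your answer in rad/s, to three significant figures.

0.216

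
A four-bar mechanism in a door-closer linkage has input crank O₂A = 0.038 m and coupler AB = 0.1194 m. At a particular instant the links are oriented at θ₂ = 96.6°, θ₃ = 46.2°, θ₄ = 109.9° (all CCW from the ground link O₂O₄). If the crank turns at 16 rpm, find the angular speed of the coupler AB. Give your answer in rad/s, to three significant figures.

0.137

ω₂ = 1.676 rad/s (from 16 rpm).
Differentiating the loop-closure r₂e^{iθ₂}+r₃e^{iθ₃}=r₁+r₄e^{iθ₄} gives r₂ω₂e^{iθ₂}+r₃ω₃e^{iθ₃}=r₄ω₄e^{iθ₄}.
Eliminating the other unknown: ω₃ = r₂ω₂ sin(θ₄−θ₂) / [r₃ sin(θ₃−θ₄)].
Numerator sine = +0.23005; denominator sine = -0.89649.
Result = 0.038·1.676·(+0.23005) / (0.1194·(-0.89649)) = -0.13684 rad/s; magnitude 0.13684 rad/s.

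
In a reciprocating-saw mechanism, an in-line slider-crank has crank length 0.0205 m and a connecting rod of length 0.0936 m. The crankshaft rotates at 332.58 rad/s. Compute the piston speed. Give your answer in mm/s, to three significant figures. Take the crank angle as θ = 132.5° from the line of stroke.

ω = 332.6 rad/s
For an in-line slider-crank, x = r cosθ + √(L² − r² sin²θ), so v = −rω sinθ·[1 + r cosθ/√(L² − r² sin²θ)].
With r = 0.0205 m, L = 0.0936 m, θ = 132.5°: √(L² − r² sin²θ) = 0.092372 m.
v = −0.0205·332.6·0.73728·[1 + 0.0205·-0.67559/0.092372] = -4.273 m/s.
|v| = 4.273 m/s = 4273 mm/s.

4270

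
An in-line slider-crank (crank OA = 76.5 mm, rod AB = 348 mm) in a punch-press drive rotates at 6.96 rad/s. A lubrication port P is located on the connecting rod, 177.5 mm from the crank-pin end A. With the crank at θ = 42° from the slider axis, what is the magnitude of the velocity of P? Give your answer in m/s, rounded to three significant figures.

ω = 6.96 rad/s.  Crank-pin speed |V_A| = rω = 0.53244 m/s, perpendicular to OA.
Rod angle: sinφ = −(r/L) sinθ ⇒ φ = -8.459°; ω_rod = −rω cosθ/√(L²−r²sin²θ) = -1.1495 rad/s.
V_P = V_A + ω_rod × AP, with AP = 0.1775 m along the rod.
Components: V_Px = −rω sinθ − a·ω_rod·sinφ = -0.38628 m/s;  V_Py = rω cosθ + a·ω_rod·cosφ = +0.19386 m/s.
|V_P| = √(V_Px² + V_Py²) = 0.4322 m/s.

0.432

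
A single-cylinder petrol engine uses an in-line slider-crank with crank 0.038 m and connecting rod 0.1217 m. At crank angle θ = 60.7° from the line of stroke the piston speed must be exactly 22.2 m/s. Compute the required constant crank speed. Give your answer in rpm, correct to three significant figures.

5520

For an in-line slider-crank, |v_piston| = rω|sinθ|·[1 + r cosθ/√(L² − r² sin²θ)].
With r = 0.038 m, L = 0.1217 m, θ = 60.7°: the bracketed kinematic factor |dx/dθ| = 0.038401 m.
ω = v/|dx/dθ| = 22.2/0.038401 = 578.11 rad/s.
N = 60ω/(2π) = 5520.5 rpm.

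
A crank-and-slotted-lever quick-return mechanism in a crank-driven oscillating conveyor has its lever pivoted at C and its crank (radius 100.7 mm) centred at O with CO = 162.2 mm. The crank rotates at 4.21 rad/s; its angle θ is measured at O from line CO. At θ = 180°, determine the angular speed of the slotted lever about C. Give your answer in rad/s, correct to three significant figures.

ω = 4.21 rad/s
Crank pin A relative to C: A = (d + r cosθ, r sinθ); lever angle φ = atan2(r sinθ, d + r cosθ).
Differentiating tanφ: φ̇ = rω(d cosθ + r)/(d² + r² + 2dr cosθ).
d² + r² + 2dr cosθ = |CA|² = 0.00378225 m²;  d cosθ + r = -0.0615 m.
|ω_lever| = |0.1007·4.21·-0.0615| / 0.00378225 = 6.8934 rad/s.

6.89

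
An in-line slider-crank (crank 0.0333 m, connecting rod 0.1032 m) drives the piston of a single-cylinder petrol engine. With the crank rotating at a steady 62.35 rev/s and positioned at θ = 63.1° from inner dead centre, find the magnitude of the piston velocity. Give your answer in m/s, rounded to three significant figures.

13.4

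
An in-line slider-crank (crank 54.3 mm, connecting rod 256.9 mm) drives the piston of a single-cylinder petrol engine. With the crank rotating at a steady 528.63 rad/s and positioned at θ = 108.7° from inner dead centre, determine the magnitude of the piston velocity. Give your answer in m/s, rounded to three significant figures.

ω = 528.6 rad/s
For an in-line slider-crank, x = r cosθ + √(L² − r² sin²θ), so v = −rω sinθ·[1 + r cosθ/√(L² − r² sin²θ)].
With r = 0.0543 m, L = 0.2569 m, θ = 108.7°: √(L² − r² sin²θ) = 0.2517 m.
v = −0.0543·528.6·0.94721·[1 + 0.0543·-0.32061/0.2517] = -25.309 m/s.
|v| = 25.309 m/s.

25.3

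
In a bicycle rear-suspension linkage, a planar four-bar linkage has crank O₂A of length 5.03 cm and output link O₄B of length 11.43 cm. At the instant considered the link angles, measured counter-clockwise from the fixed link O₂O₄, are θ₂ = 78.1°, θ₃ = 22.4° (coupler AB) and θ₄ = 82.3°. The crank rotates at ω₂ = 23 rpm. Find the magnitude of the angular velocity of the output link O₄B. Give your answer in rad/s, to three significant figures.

1.01

ω₂ = 2.409 rad/s (from 23 rpm).
Differentiating the loop-closure r₂e^{iθ₂}+r₃e^{iθ₃}=r₁+r₄e^{iθ₄} gives r₂ω₂e^{iθ₂}+r₃ω₃e^{iθ₃}=r₄ω₄e^{iθ₄}.
Eliminating the other unknown: ω₄ = r₂ω₂ sin(θ₂−θ₃) / [r₄ sin(θ₄−θ₃)].
Numerator sine = +0.82610; denominator sine = +0.86515.
Result = 0.0503·2.409·(+0.82610) / (0.1143·(+0.86515)) = +1.0121 rad/s; magnitude 1.0121 rad/s.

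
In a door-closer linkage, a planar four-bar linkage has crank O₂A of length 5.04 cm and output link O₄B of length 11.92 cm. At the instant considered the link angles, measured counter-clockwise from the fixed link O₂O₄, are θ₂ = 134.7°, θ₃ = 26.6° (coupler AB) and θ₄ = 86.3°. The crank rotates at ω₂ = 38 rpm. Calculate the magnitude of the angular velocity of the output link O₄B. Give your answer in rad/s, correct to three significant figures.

1.85

ω₂ = 3.979 rad/s (from 38 rpm).
Differentiating the loop-closure r₂e^{iθ₂}+r₃e^{iθ₃}=r₁+r₄e^{iθ₄} gives r₂ω₂e^{iθ₂}+r₃ω₃e^{iθ₃}=r₄ω₄e^{iθ₄}.
Eliminating the other unknown: ω₄ = r₂ω₂ sin(θ₂−θ₃) / [r₄ sin(θ₄−θ₃)].
Numerator sine = +0.95052; denominator sine = +0.86340.
Result = 0.0504·3.979·(+0.95052) / (0.1192·(+0.86340)) = +1.8523 rad/s; magnitude 1.8523 rad/s.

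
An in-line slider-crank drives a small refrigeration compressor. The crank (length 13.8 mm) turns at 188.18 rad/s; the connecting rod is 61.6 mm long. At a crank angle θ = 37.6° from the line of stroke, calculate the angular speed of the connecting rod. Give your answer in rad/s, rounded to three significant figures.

33.7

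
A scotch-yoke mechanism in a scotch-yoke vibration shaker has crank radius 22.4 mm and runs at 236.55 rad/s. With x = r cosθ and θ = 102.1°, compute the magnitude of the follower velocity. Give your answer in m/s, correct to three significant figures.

5.18

ω = 236.6 rad/s
x = r cosθ ⇒ ẋ = −rω sinθ.
|v| = rω|sinθ| = 0.0224·236.6·|sin 102.1°| = 5.181 m/s.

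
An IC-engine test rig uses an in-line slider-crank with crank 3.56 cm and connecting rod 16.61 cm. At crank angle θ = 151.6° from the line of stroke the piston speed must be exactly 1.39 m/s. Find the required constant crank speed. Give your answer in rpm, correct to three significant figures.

967

For an in-line slider-crank, |v_piston| = rω|sinθ|·[1 + r cosθ/√(L² − r² sin²θ)].
With r = 0.0356 m, L = 0.1661 m, θ = 151.6°: the bracketed kinematic factor |dx/dθ| = 0.013723 m.
ω = v/|dx/dθ| = 1.39/0.013723 = 101.29 rad/s.
N = 60ω/(2π) = 967.23 rpm.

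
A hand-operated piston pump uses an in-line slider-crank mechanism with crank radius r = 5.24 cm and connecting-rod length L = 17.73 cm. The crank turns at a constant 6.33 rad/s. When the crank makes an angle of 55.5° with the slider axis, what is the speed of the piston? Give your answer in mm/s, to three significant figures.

321

ω = 6.33 rad/s
For an in-line slider-crank, x = r cosθ + √(L² − r² sin²θ), so v = −rω sinθ·[1 + r cosθ/√(L² − r² sin²θ)].
With r = 0.0524 m, L = 0.1773 m, θ = 55.5°: √(L² − r² sin²θ) = 0.17196 m.
v = −0.0524·6.33·0.82413·[1 + 0.0524·0.56641/0.17196] = -0.32054 m/s.
|v| = 0.32054 m/s = 320.54 mm/s.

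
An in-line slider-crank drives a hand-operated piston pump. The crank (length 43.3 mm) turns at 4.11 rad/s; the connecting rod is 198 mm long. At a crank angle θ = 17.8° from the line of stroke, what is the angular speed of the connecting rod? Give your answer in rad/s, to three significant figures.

0.858

ω = 4.11 rad/s
The rod makes angle φ with the slider axis where L sinφ = r sinθ; differentiating, L cosφ·φ̇ = r ω cosθ.
L cosφ = √(L² − r² sin²θ) = 0.19756 m.
|ω_rod| = r ω |cosθ| / √(L² − r² sin²θ) = 0.0433·4.11·0.95213/0.19756 = 0.8577 rad/s.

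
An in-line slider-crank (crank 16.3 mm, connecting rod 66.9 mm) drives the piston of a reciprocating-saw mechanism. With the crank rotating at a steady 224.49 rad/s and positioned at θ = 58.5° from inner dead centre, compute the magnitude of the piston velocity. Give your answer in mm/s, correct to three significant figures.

ω = 224.5 rad/s
For an in-line slider-crank, x = r cosθ + √(L² − r² sin²θ), so v = −rω sinθ·[1 + r cosθ/√(L² − r² sin²θ)].
With r = 0.0163 m, L = 0.0669 m, θ = 58.5°: √(L² − r² sin²θ) = 0.06544 m.
v = −0.0163·224.5·0.85264·[1 + 0.0163·0.52250/0.06544] = -3.526 m/s.
|v| = 3.526 m/s = 3526 mm/s.

3530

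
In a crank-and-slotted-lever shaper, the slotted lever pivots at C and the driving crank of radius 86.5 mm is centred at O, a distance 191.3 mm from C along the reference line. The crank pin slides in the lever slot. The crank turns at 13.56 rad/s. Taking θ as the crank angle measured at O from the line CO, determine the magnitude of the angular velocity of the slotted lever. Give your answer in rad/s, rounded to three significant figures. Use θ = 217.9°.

ω = 13.56 rad/s
Crank pin A relative to C: A = (d + r cosθ, r sinθ); lever angle φ = atan2(r sinθ, d + r cosθ).
Differentiating tanφ: φ̇ = rω(d cosθ + r)/(d² + r² + 2dr cosθ).
d² + r² + 2dr cosθ = |CA|² = 0.0179633 m²;  d cosθ + r = -0.064452 m.
|ω_lever| = |0.0865·13.56·-0.064452| / 0.0179633 = 4.2085 rad/s.

4.21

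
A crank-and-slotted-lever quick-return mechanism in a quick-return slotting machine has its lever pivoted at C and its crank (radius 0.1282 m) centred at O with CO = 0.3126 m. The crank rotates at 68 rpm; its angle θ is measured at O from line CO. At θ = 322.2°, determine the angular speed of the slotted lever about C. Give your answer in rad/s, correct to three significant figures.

ω = 7.121 rad/s (from 68 rpm).
Crank pin A relative to C: A = (d + r cosθ, r sinθ); lever angle φ = atan2(r sinθ, d + r cosθ).
Differentiating tanφ: φ̇ = rω(d cosθ + r)/(d² + r² + 2dr cosθ).
d² + r² + 2dr cosθ = |CA|² = 0.177485 m²;  d cosθ + r = +0.3752 m.
|ω_lever| = |0.1282·7.121·+0.3752| / 0.177485 = 1.9299 rad/s.

1.93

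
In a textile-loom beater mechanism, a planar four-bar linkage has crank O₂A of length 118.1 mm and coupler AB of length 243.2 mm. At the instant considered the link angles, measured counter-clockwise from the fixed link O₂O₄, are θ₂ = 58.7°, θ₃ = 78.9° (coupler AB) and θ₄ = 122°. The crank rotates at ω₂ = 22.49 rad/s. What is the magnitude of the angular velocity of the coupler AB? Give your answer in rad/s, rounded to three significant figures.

14.3

ω₂ = 22.49 rad/s
Differentiating the loop-closure r₂e^{iθ₂}+r₃e^{iθ₃}=r₁+r₄e^{iθ₄} gives r₂ω₂e^{iθ₂}+r₃ω₃e^{iθ₃}=r₄ω₄e^{iθ₄}.
Eliminating the other unknown: ω₃ = r₂ω₂ sin(θ₄−θ₂) / [r₃ sin(θ₃−θ₄)].
Numerator sine = +0.89337; denominator sine = -0.68327.
Result = 0.1181·22.49·(+0.89337) / (0.2432·(-0.68327)) = -14.28 rad/s; magnitude 14.28 rad/s.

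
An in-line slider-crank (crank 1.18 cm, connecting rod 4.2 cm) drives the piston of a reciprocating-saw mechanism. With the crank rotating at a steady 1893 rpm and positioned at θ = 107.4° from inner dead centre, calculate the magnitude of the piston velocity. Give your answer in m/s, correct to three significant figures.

ω = 2π·1893/60 = 198.2 rad/s
For an in-line slider-crank, x = r cosθ + √(L² − r² sin²θ), so v = −rω sinθ·[1 + r cosθ/√(L² − r² sin²θ)].
With r = 0.0118 m, L = 0.042 m, θ = 107.4°: √(L² − r² sin²θ) = 0.040462 m.
v = −0.0118·198.2·0.95424·[1 + 0.0118·-0.29904/0.040462] = -2.0375 m/s.
|v| = 2.0375 m/s.

2.04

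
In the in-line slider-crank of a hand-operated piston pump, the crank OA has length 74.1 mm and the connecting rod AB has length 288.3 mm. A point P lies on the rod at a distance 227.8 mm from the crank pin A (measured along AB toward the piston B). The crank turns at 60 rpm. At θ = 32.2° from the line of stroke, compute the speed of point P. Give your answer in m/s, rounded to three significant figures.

0.303

ω = 6.283 rad/s.  Crank-pin speed |V_A| = rω = 0.46558 m/s, perpendicular to OA.
Rod angle: sinφ = −(r/L) sinθ ⇒ φ = -7.872°; ω_rod = −rω cosθ/√(L²−r²sin²θ) = -1.3795 rad/s.
V_P = V_A + ω_rod × AP, with AP = 0.2278 m along the rod.
Components: V_Px = −rω sinθ − a·ω_rod·sinφ = -0.29114 m/s;  V_Py = rω cosθ + a·ω_rod·cosφ = +0.082676 m/s.
|V_P| = √(V_Px² + V_Py²) = 0.30265 m/s.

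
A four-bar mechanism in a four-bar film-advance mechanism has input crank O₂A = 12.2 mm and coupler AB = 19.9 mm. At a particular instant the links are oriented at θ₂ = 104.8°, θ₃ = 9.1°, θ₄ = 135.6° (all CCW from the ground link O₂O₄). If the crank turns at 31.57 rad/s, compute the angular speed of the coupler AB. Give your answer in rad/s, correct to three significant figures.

ω₂ = 31.57 rad/s
Differentiating the loop-closure r₂e^{iθ₂}+r₃e^{iθ₃}=r₁+r₄e^{iθ₄} gives r₂ω₂e^{iθ₂}+r₃ω₃e^{iθ₃}=r₄ω₄e^{iθ₄}.
Eliminating the other unknown: ω₃ = r₂ω₂ sin(θ₄−θ₂) / [r₃ sin(θ₃−θ₄)].
Numerator sine = +0.51204; denominator sine = -0.80386.
Result = 0.0122·31.57·(+0.51204) / (0.0199·(-0.80386)) = -12.328 rad/s; magnitude 12.328 rad/s.

12.3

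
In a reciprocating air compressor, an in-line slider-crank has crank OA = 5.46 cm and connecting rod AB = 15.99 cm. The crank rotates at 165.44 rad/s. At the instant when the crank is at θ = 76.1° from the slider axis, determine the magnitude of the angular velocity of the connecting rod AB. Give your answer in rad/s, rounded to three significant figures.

14.4

ω = 165.4 rad/s
The rod makes angle φ with the slider axis where L sinφ = r sinθ; differentiating, L cosφ·φ̇ = r ω cosθ.
L cosφ = √(L² − r² sin²θ) = 0.15086 m.
|ω_rod| = r ω |cosθ| / √(L² − r² sin²θ) = 0.0546·165.4·0.24023/0.15086 = 14.384 rad/s.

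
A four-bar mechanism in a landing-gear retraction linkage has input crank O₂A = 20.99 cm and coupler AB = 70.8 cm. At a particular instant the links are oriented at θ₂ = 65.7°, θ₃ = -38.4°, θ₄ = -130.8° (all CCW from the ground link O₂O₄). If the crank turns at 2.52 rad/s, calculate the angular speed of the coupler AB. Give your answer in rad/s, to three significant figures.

0.212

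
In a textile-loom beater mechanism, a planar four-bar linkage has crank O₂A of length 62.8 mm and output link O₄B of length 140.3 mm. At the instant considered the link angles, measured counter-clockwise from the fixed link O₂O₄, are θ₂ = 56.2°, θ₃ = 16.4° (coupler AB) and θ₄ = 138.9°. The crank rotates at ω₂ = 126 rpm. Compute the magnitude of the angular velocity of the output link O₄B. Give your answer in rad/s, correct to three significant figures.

4.48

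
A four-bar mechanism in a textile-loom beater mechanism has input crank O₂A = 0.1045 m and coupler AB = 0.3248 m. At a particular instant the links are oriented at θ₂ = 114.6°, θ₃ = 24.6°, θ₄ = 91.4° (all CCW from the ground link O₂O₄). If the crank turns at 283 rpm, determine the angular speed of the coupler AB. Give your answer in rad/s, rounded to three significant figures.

4.09

ω₂ = 29.64 rad/s (from 283 rpm).
Differentiating the loop-closure r₂e^{iθ₂}+r₃e^{iθ₃}=r₁+r₄e^{iθ₄} gives r₂ω₂e^{iθ₂}+r₃ω₃e^{iθ₃}=r₄ω₄e^{iθ₄}.
Eliminating the other unknown: ω₃ = r₂ω₂ sin(θ₄−θ₂) / [r₃ sin(θ₃−θ₄)].
Numerator sine = -0.39394; denominator sine = -0.91914.
Result = 0.1045·29.64·(-0.39394) / (0.3248·(-0.91914)) = +4.0867 rad/s; magnitude 4.0867 rad/s.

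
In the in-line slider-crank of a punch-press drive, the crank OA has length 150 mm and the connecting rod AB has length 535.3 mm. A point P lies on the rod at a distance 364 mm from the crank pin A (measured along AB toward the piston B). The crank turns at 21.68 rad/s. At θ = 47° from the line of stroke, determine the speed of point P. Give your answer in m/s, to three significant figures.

2.79

ω = 21.68 rad/s.  Crank-pin speed |V_A| = rω = 3.252 m/s, perpendicular to OA.
Rod angle: sinφ = −(r/L) sinθ ⇒ φ = -11.826°; ω_rod = −rω cosθ/√(L²−r²sin²θ) = -4.2331 rad/s.
V_P = V_A + ω_rod × AP, with AP = 0.364 m along the rod.
Components: V_Px = −rω sinθ − a·ω_rod·sinφ = -2.6941 m/s;  V_Py = rω cosθ + a·ω_rod·cosφ = +0.70973 m/s.
|V_P| = √(V_Px² + V_Py²) = 2.7861 m/s.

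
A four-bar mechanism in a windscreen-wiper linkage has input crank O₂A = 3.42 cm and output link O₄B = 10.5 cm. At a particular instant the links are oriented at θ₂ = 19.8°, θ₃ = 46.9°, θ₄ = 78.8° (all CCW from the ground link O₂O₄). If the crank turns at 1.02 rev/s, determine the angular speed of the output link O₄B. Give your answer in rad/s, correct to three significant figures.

1.80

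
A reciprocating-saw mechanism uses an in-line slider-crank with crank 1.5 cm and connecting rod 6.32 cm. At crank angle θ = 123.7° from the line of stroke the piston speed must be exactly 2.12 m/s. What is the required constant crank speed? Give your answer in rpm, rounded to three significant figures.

For an in-line slider-crank, |v_piston| = rω|sinθ|·[1 + r cosθ/√(L² − r² sin²θ)].
With r = 0.015 m, L = 0.0632 m, θ = 123.7°: the bracketed kinematic factor |dx/dθ| = 0.010803 m.
ω = v/|dx/dθ| = 2.12/0.010803 = 196.24 rad/s.
N = 60ω/(2π) = 1874 rpm.

1870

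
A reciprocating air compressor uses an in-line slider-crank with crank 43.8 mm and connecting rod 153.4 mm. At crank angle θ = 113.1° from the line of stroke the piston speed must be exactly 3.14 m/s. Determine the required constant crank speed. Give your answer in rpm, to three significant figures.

842

For an in-line slider-crank, |v_piston| = rω|sinθ|·[1 + r cosθ/√(L² − r² sin²θ)].
With r = 0.0438 m, L = 0.1534 m, θ = 113.1°: the bracketed kinematic factor |dx/dθ| = 0.035611 m.
ω = v/|dx/dθ| = 3.14/0.035611 = 88.176 rad/s.
N = 60ω/(2π) = 842.01 rpm.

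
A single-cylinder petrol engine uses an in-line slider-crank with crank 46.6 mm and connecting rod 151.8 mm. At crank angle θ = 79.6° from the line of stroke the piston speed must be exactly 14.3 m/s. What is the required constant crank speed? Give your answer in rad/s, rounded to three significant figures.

For an in-line slider-crank, |v_piston| = rω|sinθ|·[1 + r cosθ/√(L² − r² sin²θ)].
With r = 0.0466 m, L = 0.1518 m, θ = 79.6°: the bracketed kinematic factor |dx/dθ| = 0.048499 m.
ω = v/|dx/dθ| = 14.3/0.048499 = 294.85 rad/s.

295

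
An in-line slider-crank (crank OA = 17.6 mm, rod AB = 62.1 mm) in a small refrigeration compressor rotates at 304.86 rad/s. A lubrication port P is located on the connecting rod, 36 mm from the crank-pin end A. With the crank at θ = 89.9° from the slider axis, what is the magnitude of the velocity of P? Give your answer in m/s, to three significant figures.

5.37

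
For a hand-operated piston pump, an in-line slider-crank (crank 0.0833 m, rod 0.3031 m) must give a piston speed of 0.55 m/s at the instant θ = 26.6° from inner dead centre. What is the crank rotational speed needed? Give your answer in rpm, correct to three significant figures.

113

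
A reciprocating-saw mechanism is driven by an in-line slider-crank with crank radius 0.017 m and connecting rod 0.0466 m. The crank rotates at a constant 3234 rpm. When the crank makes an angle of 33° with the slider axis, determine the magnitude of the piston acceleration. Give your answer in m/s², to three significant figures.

1950

ω = 2π·3234/60 = 338.7 rad/s
x(θ) = r cosθ + √(L² − r² sin²θ); with ω constant, a = ω²·d²x/dθ².
d²x/dθ² = −r cosθ − r²(cos2θ)/√u − r⁴ sin²2θ/(4u^{3/2}),  u = L² − r² sin²θ = 0.00208583 m².
Substituting r = 0.017 m, L = 0.0466 m, θ = 33°: d²x/dθ² = -0.017014 m.
a = ω²·d²x/dθ² = (338.7)²·(-0.017014) = -1951.4 m/s²;  |a| = 1951.4 m/s².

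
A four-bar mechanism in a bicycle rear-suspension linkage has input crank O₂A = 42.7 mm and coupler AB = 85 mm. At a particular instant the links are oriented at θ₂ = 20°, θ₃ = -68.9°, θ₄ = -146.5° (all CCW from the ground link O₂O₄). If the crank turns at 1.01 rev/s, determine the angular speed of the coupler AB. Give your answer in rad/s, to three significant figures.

0.762

ω₂ = 6.346 rad/s (from 1.01 rev/s).
Differentiating the loop-closure r₂e^{iθ₂}+r₃e^{iθ₃}=r₁+r₄e^{iθ₄} gives r₂ω₂e^{iθ₂}+r₃ω₃e^{iθ₃}=r₄ω₄e^{iθ₄}.
Eliminating the other unknown: ω₃ = r₂ω₂ sin(θ₄−θ₂) / [r₃ sin(θ₃−θ₄)].
Numerator sine = -0.23345; denominator sine = +0.97667.
Result = 0.0427·6.346·(-0.23345) / (0.085·(+0.97667)) = -0.76199 rad/s; magnitude 0.76199 rad/s.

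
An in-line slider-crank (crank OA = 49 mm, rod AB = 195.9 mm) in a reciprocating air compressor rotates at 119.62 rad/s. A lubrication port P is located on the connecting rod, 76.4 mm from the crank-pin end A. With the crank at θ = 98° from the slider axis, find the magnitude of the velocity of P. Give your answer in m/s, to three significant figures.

ω = 119.6 rad/s.  Crank-pin speed |V_A| = rω = 5.8614 m/s, perpendicular to OA.
Rod angle: sinφ = −(r/L) sinθ ⇒ φ = -14.341°; ω_rod = −rω cosθ/√(L²−r²sin²θ) = +4.298 rad/s.
V_P = V_A + ω_rod × AP, with AP = 0.0764 m along the rod.
Components: V_Px = −rω sinθ − a·ω_rod·sinφ = -5.723 m/s;  V_Py = rω cosθ + a·ω_rod·cosφ = -0.49761 m/s.
|V_P| = √(V_Px² + V_Py²) = 5.7446 m/s.

5.74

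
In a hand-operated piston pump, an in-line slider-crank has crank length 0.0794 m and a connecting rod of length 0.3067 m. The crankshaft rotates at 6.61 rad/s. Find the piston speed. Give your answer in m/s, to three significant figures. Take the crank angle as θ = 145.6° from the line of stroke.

ω = 6.61 rad/s
For an in-line slider-crank, x = r cosθ + √(L² − r² sin²θ), so v = −rω sinθ·[1 + r cosθ/√(L² − r² sin²θ)].
With r = 0.0794 m, L = 0.3067 m, θ = 145.6°: √(L² − r² sin²θ) = 0.3034 m.
v = −0.0794·6.61·0.56497·[1 + 0.0794·-0.82511/0.3034] = -0.23249 m/s.
|v| = 0.23249 m/s.

0.232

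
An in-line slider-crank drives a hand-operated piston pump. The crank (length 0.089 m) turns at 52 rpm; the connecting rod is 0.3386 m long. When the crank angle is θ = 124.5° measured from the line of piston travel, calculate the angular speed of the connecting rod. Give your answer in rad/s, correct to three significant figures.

ω = 5.445 rad/s (converted from 52 rpm).
The rod makes angle φ with the slider axis where L sinφ = r sinθ; differentiating, L cosφ·φ̇ = r ω cosθ.
L cosφ = √(L² − r² sin²θ) = 0.33056 m.
|ω_rod| = r ω |cosθ| / √(L² − r² sin²θ) = 0.089·5.445·0.56641/0.33056 = 0.83042 rad/s.

0.830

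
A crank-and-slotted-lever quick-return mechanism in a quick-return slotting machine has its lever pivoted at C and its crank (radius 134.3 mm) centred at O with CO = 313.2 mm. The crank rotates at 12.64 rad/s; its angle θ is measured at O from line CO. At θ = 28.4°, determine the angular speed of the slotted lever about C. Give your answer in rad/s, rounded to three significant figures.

3.66

ω = 12.64 rad/s
Crank pin A relative to C: A = (d + r cosθ, r sinθ); lever angle φ = atan2(r sinθ, d + r cosθ).
Differentiating tanφ: φ̇ = rω(d cosθ + r)/(d² + r² + 2dr cosθ).
d² + r² + 2dr cosθ = |CA|² = 0.190132 m²;  d cosθ + r = +0.40981 m.
|ω_lever| = |0.1343·12.64·+0.40981| / 0.190132 = 3.6589 rad/s.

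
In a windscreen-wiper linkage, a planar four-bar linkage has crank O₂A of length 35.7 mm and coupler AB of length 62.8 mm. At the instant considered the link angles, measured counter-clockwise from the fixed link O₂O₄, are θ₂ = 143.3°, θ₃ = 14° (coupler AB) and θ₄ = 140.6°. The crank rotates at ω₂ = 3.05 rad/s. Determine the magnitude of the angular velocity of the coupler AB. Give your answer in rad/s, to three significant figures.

0.102

ω₂ = 3.05 rad/s
Differentiating the loop-closure r₂e^{iθ₂}+r₃e^{iθ₃}=r₁+r₄e^{iθ₄} gives r₂ω₂e^{iθ₂}+r₃ω₃e^{iθ₃}=r₄ω₄e^{iθ₄}.
Eliminating the other unknown: ω₃ = r₂ω₂ sin(θ₄−θ₂) / [r₃ sin(θ₃−θ₄)].
Numerator sine = -0.04711; denominator sine = -0.80282.
Result = 0.0357·3.05·(-0.04711) / (0.0628·(-0.80282)) = +0.10174 rad/s; magnitude 0.10174 rad/s.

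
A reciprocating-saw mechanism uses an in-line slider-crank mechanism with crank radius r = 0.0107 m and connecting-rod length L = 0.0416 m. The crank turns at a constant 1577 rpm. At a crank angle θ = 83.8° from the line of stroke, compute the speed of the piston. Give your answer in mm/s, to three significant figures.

ω = 2π·1577/60 = 165.1 rad/s
For an in-line slider-crank, x = r cosθ + √(L² − r² sin²θ), so v = −rω sinθ·[1 + r cosθ/√(L² − r² sin²θ)].
With r = 0.0107 m, L = 0.0416 m, θ = 83.8°: √(L² − r² sin²θ) = 0.040217 m.
v = −0.0107·165.1·0.99415·[1 + 0.0107·0.10800/0.040217] = -1.8072 m/s.
|v| = 1.8072 m/s = 1807.2 mm/s.

1810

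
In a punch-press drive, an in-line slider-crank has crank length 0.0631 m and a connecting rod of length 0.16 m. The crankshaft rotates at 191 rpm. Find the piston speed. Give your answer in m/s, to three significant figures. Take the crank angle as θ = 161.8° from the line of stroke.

ω = 2π·191/60 = 20 rad/s
For an in-line slider-crank, x = r cosθ + √(L² − r² sin²θ), so v = −rω sinθ·[1 + r cosθ/√(L² − r² sin²θ)].
With r = 0.0631 m, L = 0.16 m, θ = 161.8°: √(L² − r² sin²θ) = 0.15878 m.
v = −0.0631·20·0.31233·[1 + 0.0631·-0.94997/0.15878] = -0.24538 m/s.
|v| = 0.24538 m/s.

0.245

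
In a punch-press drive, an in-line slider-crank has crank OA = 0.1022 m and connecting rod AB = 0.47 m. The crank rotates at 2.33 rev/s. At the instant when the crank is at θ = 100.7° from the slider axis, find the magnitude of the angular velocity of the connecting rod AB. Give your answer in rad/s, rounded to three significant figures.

0.605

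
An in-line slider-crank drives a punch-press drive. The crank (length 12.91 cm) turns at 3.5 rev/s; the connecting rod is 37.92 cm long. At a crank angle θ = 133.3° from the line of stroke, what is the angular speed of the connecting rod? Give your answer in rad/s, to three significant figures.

ω = 21.99 rad/s (converted from 3.5 rev/s).
The rod makes angle φ with the slider axis where L sinφ = r sinθ; differentiating, L cosφ·φ̇ = r ω cosθ.
L cosφ = √(L² − r² sin²θ) = 0.36738 m.
|ω_rod| = r ω |cosθ| / √(L² − r² sin²θ) = 0.1291·21.99·0.68582/0.36738 = 5.3 rad/s.

5.30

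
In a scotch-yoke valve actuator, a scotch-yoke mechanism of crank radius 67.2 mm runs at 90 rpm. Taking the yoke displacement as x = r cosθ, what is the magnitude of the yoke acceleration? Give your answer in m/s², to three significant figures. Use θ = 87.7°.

0.240

ω = 9.425 rad/s (from 90 rpm).
x = r cosθ ⇒ ẍ = −rω² cosθ (ω constant).
|a| = rω²|cosθ| = 0.0672·(9.425)²·|cos 87.7°| = 0.23955 m/s².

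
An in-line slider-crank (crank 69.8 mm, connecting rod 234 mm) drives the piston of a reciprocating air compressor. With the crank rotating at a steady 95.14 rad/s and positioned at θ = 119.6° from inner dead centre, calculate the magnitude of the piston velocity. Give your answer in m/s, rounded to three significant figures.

4.89

ω = 95.14 rad/s
For an in-line slider-crank, x = r cosθ + √(L² − r² sin²θ), so v = −rω sinθ·[1 + r cosθ/√(L² − r² sin²θ)].
With r = 0.0698 m, L = 0.234 m, θ = 119.6°: √(L² − r² sin²θ) = 0.22599 m.
v = −0.0698·95.14·0.86949·[1 + 0.0698·-0.49394/0.22599] = -4.8932 m/s.
|v| = 4.8932 m/s.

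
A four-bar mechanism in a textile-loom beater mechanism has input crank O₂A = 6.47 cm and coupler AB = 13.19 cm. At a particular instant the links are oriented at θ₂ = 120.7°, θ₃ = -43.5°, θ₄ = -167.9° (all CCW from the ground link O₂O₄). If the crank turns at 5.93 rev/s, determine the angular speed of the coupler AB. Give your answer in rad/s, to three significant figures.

21.0

ω₂ = 37.26 rad/s (from 5.93 rev/s).
Differentiating the loop-closure r₂e^{iθ₂}+r₃e^{iθ₃}=r₁+r₄e^{iθ₄} gives r₂ω₂e^{iθ₂}+r₃ω₃e^{iθ₃}=r₄ω₄e^{iθ₄}.
Eliminating the other unknown: ω₃ = r₂ω₂ sin(θ₄−θ₂) / [r₃ sin(θ₃−θ₄)].
Numerator sine = +0.94777; denominator sine = +0.82511.
Result = 0.0647·37.26·(+0.94777) / (0.1319·(+0.82511)) = +20.993 rad/s; magnitude 20.993 rad/s.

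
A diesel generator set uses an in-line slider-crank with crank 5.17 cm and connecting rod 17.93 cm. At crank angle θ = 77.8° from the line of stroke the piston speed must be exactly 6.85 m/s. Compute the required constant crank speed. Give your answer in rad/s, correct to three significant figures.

127

For an in-line slider-crank, |v_piston| = rω|sinθ|·[1 + r cosθ/√(L² − r² sin²θ)].
With r = 0.0517 m, L = 0.1793 m, θ = 77.8°: the bracketed kinematic factor |dx/dθ| = 0.053742 m.
ω = v/|dx/dθ| = 6.85/0.053742 = 127.46 rad/s.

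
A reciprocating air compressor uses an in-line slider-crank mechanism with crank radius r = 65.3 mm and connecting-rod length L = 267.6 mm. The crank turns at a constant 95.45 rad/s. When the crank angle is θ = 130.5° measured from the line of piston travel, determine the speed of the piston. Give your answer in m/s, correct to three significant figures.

ω = 95.45 rad/s
For an in-line slider-crank, x = r cosθ + √(L² − r² sin²θ), so v = −rω sinθ·[1 + r cosθ/√(L² − r² sin²θ)].
With r = 0.0653 m, L = 0.2676 m, θ = 130.5°: √(L² − r² sin²θ) = 0.26295 m.
v = −0.0653·95.45·0.76041·[1 + 0.0653·-0.64945/0.26295] = -3.9751 m/s.
|v| = 3.9751 m/s.

3.98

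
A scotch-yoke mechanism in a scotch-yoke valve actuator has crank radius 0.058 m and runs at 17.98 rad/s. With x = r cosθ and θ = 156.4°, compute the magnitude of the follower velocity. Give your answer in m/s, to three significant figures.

ω = 17.98 rad/s
x = r cosθ ⇒ ẋ = −rω sinθ.
|v| = rω|sinθ| = 0.058·17.98·|sin 156.4°| = 0.4175 m/s.

0.417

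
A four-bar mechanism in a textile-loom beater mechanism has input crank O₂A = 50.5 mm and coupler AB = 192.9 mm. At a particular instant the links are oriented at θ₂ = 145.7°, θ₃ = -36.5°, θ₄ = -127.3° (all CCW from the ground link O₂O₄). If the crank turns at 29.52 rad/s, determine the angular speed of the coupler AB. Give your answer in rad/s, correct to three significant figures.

7.72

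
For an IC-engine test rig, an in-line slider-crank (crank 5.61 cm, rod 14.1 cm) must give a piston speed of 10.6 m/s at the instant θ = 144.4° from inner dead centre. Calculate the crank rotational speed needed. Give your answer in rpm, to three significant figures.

4640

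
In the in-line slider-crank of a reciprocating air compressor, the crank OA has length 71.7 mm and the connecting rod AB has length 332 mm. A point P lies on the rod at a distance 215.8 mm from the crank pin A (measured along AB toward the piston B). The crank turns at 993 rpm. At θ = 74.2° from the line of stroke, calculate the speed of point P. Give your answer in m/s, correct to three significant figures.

ω = 104 rad/s.  Crank-pin speed |V_A| = rω = 7.4558 m/s, perpendicular to OA.
Rod angle: sinφ = −(r/L) sinθ ⇒ φ = -11.994°; ω_rod = −rω cosθ/√(L²−r²sin²θ) = -6.2512 rad/s.
V_P = V_A + ω_rod × AP, with AP = 0.2158 m along the rod.
Components: V_Px = −rω sinθ − a·ω_rod·sinφ = -7.4545 m/s;  V_Py = rω cosθ + a·ω_rod·cosφ = +0.71053 m/s.
|V_P| = √(V_Px² + V_Py²) = 7.4883 m/s.

7.49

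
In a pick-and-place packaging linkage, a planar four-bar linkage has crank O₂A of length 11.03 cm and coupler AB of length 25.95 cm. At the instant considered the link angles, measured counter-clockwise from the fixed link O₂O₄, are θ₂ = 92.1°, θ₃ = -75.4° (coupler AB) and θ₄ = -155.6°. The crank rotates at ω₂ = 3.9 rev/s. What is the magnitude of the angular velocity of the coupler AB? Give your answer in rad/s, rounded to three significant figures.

ω₂ = 24.5 rad/s (from 3.9 rev/s).
Differentiating the loop-closure r₂e^{iθ₂}+r₃e^{iθ₃}=r₁+r₄e^{iθ₄} gives r₂ω₂e^{iθ₂}+r₃ω₃e^{iθ₃}=r₄ω₄e^{iθ₄}.
Eliminating the other unknown: ω₃ = r₂ω₂ sin(θ₄−θ₂) / [r₃ sin(θ₃−θ₄)].
Numerator sine = +0.92521; denominator sine = +0.98541.
Result = 0.1103·24.5·(+0.92521) / (0.2595·(+0.98541)) = +9.7793 rad/s; magnitude 9.7793 rad/s.

9.78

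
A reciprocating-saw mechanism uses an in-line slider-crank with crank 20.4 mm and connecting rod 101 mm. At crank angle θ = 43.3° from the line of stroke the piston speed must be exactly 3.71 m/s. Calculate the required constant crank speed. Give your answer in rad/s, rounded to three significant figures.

For an in-line slider-crank, |v_piston| = rω|sinθ|·[1 + r cosθ/√(L² − r² sin²θ)].
With r = 0.0204 m, L = 0.101 m, θ = 43.3°: the bracketed kinematic factor |dx/dθ| = 0.016067 m.
ω = v/|dx/dθ| = 3.71/0.016067 = 230.9 rad/s.

231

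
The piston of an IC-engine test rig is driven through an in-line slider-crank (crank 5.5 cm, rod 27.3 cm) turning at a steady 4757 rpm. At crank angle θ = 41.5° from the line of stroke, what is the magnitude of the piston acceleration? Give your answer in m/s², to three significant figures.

ω = 2π·4757/60 = 498.2 rad/s
x(θ) = r cosθ + √(L² − r² sin²θ); with ω constant, a = ω²·d²x/dθ².
d²x/dθ² = −r cosθ − r²(cos2θ)/√u − r⁴ sin²2θ/(4u^{3/2}),  u = L² − r² sin²θ = 0.0732008 m².
Substituting r = 0.055 m, L = 0.273 m, θ = 41.5°: d²x/dθ² = -0.042669 m.
a = ω²·d²x/dθ² = (498.2)²·(-0.042669) = -10589 m/s²;  |a| = 10589 m/s².

10600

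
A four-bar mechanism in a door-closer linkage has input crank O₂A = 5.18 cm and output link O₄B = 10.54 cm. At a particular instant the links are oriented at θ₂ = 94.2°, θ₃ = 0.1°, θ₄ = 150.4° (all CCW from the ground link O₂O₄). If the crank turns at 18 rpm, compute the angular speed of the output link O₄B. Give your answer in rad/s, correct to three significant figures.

1.86

ω₂ = 1.885 rad/s (from 18 rpm).
Differentiating the loop-closure r₂e^{iθ₂}+r₃e^{iθ₃}=r₁+r₄e^{iθ₄} gives r₂ω₂e^{iθ₂}+r₃ω₃e^{iθ₃}=r₄ω₄e^{iθ₄}.
Eliminating the other unknown: ω₄ = r₂ω₂ sin(θ₂−θ₃) / [r₄ sin(θ₄−θ₃)].
Numerator sine = +0.99744; denominator sine = +0.49546.
Result = 0.0518·1.885·(+0.99744) / (0.1054·(+0.49546)) = +1.865 rad/s; magnitude 1.865 rad/s.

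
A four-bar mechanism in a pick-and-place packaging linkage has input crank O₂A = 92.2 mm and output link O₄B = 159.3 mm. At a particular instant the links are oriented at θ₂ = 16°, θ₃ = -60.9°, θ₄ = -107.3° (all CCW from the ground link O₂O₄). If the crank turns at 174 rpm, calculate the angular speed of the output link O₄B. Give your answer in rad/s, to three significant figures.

ω₂ = 18.22 rad/s (from 174 rpm).
Differentiating the loop-closure r₂e^{iθ₂}+r₃e^{iθ₃}=r₁+r₄e^{iθ₄} gives r₂ω₂e^{iθ₂}+r₃ω₃e^{iθ₃}=r₄ω₄e^{iθ₄}.
Eliminating the other unknown: ω₄ = r₂ω₂ sin(θ₂−θ₃) / [r₄ sin(θ₄−θ₃)].
Numerator sine = +0.97398; denominator sine = -0.72417.
Result = 0.0922·18.22·(+0.97398) / (0.1593·(-0.72417)) = -14.184 rad/s; magnitude 14.184 rad/s.

14.2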